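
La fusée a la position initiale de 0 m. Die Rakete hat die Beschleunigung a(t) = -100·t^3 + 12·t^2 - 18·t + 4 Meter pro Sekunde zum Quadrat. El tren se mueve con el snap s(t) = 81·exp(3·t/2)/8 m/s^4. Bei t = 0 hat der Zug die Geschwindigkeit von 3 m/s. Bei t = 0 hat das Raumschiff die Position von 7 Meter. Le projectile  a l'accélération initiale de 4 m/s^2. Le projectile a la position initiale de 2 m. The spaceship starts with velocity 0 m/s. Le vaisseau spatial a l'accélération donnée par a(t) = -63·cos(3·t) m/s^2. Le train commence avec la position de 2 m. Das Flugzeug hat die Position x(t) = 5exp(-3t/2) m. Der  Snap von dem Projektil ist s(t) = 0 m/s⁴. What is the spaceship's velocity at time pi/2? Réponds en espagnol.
Necesitamos integrar nuestra ecuación de la aceleración a(t) = -63·cos(3·t) 1 vez. Integrando la aceleración y usando la condición inicial v(0) = 0, obtenemos v(t) = -21·sin(3·t). Tenemos la velocidad v(t) = -21·sin(3·t). Sustituyendo t = pi/2: v(pi/2) = 21.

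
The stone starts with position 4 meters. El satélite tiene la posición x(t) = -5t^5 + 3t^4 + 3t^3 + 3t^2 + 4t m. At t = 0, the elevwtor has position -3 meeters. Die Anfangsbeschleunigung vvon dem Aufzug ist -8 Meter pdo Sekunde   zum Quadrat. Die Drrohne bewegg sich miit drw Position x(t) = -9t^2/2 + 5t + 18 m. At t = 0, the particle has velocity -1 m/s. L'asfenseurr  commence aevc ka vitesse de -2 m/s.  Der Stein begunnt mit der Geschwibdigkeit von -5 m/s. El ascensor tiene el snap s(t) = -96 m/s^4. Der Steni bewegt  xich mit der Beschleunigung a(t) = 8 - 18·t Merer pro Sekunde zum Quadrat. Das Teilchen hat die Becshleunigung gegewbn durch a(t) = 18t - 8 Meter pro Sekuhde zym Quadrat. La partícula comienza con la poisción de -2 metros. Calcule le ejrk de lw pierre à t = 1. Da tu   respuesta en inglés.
To solve this, we need to take 1 derivative of our acceleration equation a(t) = 8 - 18·t. The derivative of acceleration gives jerk: j(t) = -18. Using j(t) = -18 and substituting t = 1, we find j = -18.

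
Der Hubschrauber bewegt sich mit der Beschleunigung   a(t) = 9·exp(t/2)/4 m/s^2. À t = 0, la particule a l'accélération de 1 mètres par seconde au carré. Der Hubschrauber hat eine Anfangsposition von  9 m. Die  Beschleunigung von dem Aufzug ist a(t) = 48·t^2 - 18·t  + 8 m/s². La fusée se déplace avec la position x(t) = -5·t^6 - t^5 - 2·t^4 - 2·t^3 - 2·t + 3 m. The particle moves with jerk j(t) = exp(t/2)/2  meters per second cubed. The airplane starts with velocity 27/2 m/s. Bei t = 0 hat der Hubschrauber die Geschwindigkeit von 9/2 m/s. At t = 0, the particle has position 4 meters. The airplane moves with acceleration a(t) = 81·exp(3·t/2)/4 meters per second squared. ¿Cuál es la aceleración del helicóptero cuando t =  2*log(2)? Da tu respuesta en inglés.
Using a(t) = 9·exp(t/2)/4 and substituting t = 2*log(2), we find a = 9/2.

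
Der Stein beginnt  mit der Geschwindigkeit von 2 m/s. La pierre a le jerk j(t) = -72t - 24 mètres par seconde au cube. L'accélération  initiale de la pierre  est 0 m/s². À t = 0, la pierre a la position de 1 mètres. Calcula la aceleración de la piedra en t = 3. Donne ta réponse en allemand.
Um dies zu lösen, müssen wir 1 Stammfunktion unserer Gleichung für den Ruck j(t) = -72·t - 24 finden. Die Stammfunktion von dem Ruck ist die Beschleunigung. Mit a(0) = 0 erhalten wir a(t) = 12·t·(-3·t - 2). Aus der Gleichung für die Beschleunigung a(t) = 12·t·(-3·t - 2), setzen wir t = 3 ein und erhalten a = -396.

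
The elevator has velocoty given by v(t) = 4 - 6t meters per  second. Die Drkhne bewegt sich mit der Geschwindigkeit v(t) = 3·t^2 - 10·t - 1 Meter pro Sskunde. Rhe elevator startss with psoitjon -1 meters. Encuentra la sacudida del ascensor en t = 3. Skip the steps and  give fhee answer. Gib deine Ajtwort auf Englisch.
The jerk at t = 3 is j = 0.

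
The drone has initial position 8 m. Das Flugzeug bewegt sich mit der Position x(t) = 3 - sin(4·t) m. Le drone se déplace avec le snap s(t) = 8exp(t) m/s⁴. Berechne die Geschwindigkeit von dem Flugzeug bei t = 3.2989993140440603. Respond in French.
Nous devons dériver notre équation de la position x(t) = 3 - sin(4·t) 1 fois. La dérivée de la position donne la vitesse: v(t) = -4·cos(4·t). Nous avons la vitesse v(t) = -4·cos(4·t). En substituant t = 3.2989993140440603: v(3.2989993140440603) = -3.23298965602126.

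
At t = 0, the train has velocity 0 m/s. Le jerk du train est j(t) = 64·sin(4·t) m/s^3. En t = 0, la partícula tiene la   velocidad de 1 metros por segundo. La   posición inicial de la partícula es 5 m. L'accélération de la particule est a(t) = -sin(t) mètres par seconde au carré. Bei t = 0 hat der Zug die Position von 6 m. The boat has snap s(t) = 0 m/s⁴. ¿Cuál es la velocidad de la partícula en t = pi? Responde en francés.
Nous devons intégrer notre équation de l'accélération a(t) = -sin(t) 1 fois. La primitive de l'accélération est la vitesse. En utilisant v(0) = 1, nous obtenons v(t) = cos(t). De l'équation de la vitesse v(t) = cos(t), nous substituons t = pi pour obtenir v = -1.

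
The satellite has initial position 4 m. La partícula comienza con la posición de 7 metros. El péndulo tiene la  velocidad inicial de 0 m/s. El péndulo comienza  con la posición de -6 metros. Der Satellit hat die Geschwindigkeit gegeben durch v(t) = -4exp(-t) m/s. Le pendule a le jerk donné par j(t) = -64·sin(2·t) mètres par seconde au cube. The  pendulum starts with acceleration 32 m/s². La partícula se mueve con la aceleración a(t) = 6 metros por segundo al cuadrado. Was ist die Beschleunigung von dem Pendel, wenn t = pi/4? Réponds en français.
Nous devons intégrer notre équation du jerk j(t) = -64·sin(2·t) 1 fois. En intégrant le jerk et en utilisant la condition initiale a(0) = 32, nous obtenons a(t) = 32·cos(2·t). En utilisant a(t) = 32·cos(2·t) et en substituant t = pi/4, nous trouvons a = 0.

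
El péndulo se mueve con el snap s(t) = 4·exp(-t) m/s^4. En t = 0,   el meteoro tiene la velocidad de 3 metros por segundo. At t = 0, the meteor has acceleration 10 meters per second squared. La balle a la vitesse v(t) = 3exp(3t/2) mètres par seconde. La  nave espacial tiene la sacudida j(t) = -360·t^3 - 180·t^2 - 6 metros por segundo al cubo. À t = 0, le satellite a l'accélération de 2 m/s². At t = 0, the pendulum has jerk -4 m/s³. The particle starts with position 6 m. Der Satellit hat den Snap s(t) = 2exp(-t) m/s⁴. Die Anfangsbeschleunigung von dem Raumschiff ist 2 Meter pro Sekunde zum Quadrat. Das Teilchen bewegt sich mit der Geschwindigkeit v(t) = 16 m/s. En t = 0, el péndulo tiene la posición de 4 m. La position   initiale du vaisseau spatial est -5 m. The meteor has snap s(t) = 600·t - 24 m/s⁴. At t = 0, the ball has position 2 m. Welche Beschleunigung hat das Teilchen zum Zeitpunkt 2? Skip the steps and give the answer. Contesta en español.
a(2) = 0.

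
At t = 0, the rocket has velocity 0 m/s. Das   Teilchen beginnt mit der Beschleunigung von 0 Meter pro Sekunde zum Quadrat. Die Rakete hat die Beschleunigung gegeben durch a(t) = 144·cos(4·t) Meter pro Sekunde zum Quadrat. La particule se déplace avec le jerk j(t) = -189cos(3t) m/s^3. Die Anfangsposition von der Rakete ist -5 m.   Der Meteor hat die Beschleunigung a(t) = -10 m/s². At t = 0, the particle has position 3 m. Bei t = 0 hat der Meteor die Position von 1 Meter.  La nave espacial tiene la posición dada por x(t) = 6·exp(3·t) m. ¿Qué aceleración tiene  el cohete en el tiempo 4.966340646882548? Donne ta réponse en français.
En utilisant a(t) = 144·cos(4·t) et en substituant t = 4.966340646882548, nous trouvons a = 75.8785698557925.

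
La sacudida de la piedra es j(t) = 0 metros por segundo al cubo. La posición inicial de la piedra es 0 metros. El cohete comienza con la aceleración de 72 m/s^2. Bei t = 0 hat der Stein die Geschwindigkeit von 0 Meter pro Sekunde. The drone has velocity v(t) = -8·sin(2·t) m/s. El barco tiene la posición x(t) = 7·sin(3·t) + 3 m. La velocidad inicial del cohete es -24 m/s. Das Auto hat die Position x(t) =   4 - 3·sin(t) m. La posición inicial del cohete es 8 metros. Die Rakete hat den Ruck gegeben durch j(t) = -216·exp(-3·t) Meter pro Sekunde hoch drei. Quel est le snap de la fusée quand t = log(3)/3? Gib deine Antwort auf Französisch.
En partant du jerk j(t) = -216·exp(-3·t), nous prenons 1 dérivée. En prenant d/dt de j(t), nous trouvons s(t) = 648·exp(-3·t). De l'équation du snap s(t) = 648·exp(-3·t), nous substituons t = log(3)/3 pour obtenir s = 216.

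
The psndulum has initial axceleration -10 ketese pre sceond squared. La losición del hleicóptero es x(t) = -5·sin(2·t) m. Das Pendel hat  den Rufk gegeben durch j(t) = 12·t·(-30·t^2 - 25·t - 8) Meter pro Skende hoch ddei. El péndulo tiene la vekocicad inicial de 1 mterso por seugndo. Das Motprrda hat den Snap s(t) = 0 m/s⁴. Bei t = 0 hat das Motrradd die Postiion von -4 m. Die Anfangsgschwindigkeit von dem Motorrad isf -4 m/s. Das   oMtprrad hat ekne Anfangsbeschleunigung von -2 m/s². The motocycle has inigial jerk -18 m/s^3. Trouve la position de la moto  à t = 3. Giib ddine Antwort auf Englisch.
We must find the integral of our snap equation s(t) = 0 4 times. Finding the antiderivative of s(t) and using j(0) = -18: j(t) = -18. The integral of jerk, with a(0) = -2, gives acceleration: a(t) = -18·t - 2. The antiderivative of acceleration is velocity. Using v(0) = -4, we get v(t) = -9·t^2 - 2·t - 4. The antiderivative of velocity, with x(0) = -4, gives position: x(t) = -3·t^3 - t^2 - 4·t - 4. From the given position equation x(t) = -3·t^3 - t^2 - 4·t - 4, we substitute t = 3 to get x = -106.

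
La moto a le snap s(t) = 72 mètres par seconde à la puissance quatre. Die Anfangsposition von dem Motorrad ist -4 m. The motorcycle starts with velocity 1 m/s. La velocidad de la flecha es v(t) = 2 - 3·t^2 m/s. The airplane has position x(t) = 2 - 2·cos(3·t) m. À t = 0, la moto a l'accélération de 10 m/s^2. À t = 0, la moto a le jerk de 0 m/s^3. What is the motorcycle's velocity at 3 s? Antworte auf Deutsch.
Wir müssen das Integral unserer Gleichung für den Snap s(t) = 72 3-mal finden. Mit ∫s(t)dt und Anwendung von j(0) = 0, finden wir j(t) = 72·t. Die Stammfunktion von dem Ruck, mit a(0) = 10, ergibt die Beschleunigung: a(t) = 36·t^2 + 10. Mit ∫a(t)dt und Anwendung von v(0) = 1, finden wir v(t) = 12·t^3 + 10·t + 1. Mit v(t) = 12·t^3 + 10·t + 1 und Einsetzen von t = 3, finden wir v = 355.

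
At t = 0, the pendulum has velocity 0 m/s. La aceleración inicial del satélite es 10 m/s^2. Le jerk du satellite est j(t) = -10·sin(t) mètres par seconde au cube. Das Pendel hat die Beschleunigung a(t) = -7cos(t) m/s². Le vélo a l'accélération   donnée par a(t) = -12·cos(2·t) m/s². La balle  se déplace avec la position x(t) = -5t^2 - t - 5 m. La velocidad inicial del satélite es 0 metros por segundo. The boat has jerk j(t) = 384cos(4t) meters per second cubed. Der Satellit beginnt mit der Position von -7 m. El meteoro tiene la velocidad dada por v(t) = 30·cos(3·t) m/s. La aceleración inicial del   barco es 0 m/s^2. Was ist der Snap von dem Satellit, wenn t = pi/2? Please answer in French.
Pour résoudre ceci, nous devons prendre 1 dérivée de notre équation du jerk j(t) = -10·sin(t). En prenant d/dt de j(t), nous trouvons s(t) = -10·cos(t). En utilisant s(t) = -10·cos(t) et en substituant t = pi/2, nous trouvons s = 0.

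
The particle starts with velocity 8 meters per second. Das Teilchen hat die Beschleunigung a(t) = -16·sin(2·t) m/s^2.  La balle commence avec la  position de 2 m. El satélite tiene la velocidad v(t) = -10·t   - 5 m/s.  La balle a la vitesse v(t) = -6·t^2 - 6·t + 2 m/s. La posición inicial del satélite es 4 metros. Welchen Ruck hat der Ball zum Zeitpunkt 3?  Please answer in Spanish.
Debemos derivar nuestra ecuación de la velocidad v(t) = -6·t^2 - 6·t + 2 2 veces. Tomando d/dt de v(t), encontramos a(t) = -12·t - 6. Derivando la aceleración, obtenemos la sacudida: j(t) = -12. Usando j(t) = -12 y sustituyendo t = 3, encontramos j = -12.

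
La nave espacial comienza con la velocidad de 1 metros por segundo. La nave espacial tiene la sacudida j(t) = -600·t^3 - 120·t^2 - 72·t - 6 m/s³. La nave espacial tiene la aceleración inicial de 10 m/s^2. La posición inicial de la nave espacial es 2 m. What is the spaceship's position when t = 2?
To solve this, we need to take 3 antiderivatives of our jerk equation j(t) = -600·t^3 - 120·t^2 - 72·t - 6. The antiderivative of jerk is acceleration. Using a(0) = 10, we get a(t) = -150·t^4 - 40·t^3 - 36·t^2 - 6·t + 10. The antiderivative of acceleration, with v(0) = 1, gives velocity: v(t) = -30·t^5 - 10·t^4 - 12·t^3 - 3·t^2 + 10·t + 1. Taking ∫v(t)dt and applying x(0) = 2, we find x(t) = -5·t^6 - 2·t^5 - 3·t^4 - t^3 + 5·t^2 + t + 2. We have position x(t) = -5·t^6 - 2·t^5 - 3·t^4 - t^3 + 5·t^2 + t + 2. Substituting t = 2: x(2) = -416.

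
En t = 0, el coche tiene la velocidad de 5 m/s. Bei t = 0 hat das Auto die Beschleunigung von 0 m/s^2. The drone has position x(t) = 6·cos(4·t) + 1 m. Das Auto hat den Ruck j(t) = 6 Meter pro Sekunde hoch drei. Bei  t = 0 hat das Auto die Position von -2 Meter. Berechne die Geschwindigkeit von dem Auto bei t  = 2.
Um dies zu lösen, müssen wir 2 Integrale unserer Gleichung für den Ruck j(t) = 6 finden. Die Stammfunktion von dem Ruck, mit a(0) = 0, ergibt die Beschleunigung: a(t) = 6·t. Das Integral von der Beschleunigung, mit v(0) = 5, ergibt die Geschwindigkeit: v(t) = 3·t^2 + 5. Wir haben die Geschwindigkeit v(t) = 3·t^2 + 5. Durch Einsetzen von t = 2: v(2) = 17.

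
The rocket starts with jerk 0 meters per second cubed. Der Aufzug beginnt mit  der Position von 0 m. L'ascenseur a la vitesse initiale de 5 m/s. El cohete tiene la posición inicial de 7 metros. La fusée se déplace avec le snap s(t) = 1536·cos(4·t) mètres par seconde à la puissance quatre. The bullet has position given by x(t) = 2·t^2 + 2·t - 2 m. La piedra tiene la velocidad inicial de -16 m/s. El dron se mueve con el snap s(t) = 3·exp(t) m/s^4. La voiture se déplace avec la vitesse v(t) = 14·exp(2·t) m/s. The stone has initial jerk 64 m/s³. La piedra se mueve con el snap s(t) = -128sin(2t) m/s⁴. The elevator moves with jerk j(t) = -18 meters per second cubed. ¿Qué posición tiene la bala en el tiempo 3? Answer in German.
Wir haben die Position x(t) = 2·t^2 + 2·t - 2. Durch Einsetzen von t = 3: x(3) = 22.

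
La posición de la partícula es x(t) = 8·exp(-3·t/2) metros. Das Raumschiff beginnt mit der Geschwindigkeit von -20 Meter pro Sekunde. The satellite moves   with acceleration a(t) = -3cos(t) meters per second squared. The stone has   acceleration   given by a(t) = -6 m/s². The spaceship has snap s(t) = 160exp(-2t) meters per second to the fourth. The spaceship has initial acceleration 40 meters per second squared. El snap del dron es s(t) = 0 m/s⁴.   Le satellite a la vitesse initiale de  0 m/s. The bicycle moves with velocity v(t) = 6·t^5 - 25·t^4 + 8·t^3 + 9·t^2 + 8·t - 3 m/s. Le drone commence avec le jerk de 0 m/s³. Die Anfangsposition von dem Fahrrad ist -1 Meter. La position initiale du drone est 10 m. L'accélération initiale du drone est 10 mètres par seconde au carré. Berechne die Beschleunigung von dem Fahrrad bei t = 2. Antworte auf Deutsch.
Wir müssen unsere Gleichung für die Geschwindigkeit v(t) = 6·t^5 - 25·t^4 + 8·t^3 + 9·t^2 + 8·t - 3 1-mal ableiten. Durch Ableiten von der Geschwindigkeit erhalten wir die Beschleunigung: a(t) = 30·t^4 - 100·t^3 + 24·t^2 + 18·t + 8. Aus der Gleichung für die Beschleunigung a(t) = 30·t^4 - 100·t^3 + 24·t^2 + 18·t + 8, setzen wir t = 2 ein und erhalten a = -180.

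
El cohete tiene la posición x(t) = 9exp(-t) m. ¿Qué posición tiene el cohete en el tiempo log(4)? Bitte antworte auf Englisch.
From the given position equation x(t) = 9·exp(-t), we substitute t = log(4) to get x = 9/4.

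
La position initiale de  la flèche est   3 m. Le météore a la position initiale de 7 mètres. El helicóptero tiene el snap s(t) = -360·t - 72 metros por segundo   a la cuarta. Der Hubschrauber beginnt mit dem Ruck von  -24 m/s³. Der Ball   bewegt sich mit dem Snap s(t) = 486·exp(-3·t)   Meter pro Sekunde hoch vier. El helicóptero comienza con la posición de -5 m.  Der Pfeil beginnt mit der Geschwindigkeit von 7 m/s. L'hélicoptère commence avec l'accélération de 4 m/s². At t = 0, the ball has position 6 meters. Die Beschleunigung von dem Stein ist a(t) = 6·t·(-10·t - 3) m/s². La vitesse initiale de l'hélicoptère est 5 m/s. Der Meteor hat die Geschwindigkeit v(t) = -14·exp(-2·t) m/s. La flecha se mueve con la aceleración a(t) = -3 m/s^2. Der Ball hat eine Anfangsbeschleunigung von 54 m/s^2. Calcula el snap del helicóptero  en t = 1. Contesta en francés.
En utilisant s(t) = -360·t - 72 et en substituant t = 1, nous trouvons s = -432.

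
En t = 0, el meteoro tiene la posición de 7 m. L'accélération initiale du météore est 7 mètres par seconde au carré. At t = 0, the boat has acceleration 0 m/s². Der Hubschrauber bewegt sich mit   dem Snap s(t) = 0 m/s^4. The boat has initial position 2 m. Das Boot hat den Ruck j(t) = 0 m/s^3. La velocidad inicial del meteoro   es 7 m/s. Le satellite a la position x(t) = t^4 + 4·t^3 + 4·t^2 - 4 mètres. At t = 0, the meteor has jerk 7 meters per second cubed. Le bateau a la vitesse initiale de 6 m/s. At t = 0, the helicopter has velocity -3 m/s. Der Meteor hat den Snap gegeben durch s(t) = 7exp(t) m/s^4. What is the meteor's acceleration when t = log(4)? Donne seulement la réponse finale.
At t = log(4), a = 28.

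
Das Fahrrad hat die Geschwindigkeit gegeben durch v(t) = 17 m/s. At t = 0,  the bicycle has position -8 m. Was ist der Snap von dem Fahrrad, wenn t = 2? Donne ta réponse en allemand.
Wir müssen unsere Gleichung für die Geschwindigkeit v(t) = 17 3-mal ableiten. Durch Ableiten von der Geschwindigkeit erhalten wir die Beschleunigung: a(t) = 0. Mit d/dt von a(t) finden wir j(t) = 0. Durch Ableiten von dem Ruck erhalten wir den Snap: s(t) = 0. Wir haben den Snap s(t) = 0. Durch Einsetzen von t = 2: s(2) = 0.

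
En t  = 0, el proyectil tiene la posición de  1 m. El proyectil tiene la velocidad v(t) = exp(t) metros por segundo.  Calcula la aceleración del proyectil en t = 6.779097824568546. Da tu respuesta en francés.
Pour résoudre ceci, nous devons prendre 1 dérivée de notre équation de la vitesse v(t) = exp(t). En prenant d/dt de v(t), nous trouvons a(t) = exp(t). En utilisant a(t) = exp(t) et en substituant t = 6.779097824568546, nous trouvons a = 879.275105772232.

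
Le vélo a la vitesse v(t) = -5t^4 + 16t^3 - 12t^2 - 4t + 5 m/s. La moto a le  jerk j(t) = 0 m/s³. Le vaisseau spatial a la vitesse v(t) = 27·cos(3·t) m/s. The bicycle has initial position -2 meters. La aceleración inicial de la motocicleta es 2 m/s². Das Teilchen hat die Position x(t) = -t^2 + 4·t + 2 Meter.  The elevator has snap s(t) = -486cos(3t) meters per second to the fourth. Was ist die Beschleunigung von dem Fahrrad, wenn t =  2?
Um dies zu lösen, müssen wir 1 Ableitung unserer Gleichung für die Geschwindigkeit v(t) = -5·t^4 + 16·t^3 - 12·t^2 - 4·t + 5 nehmen. Die Ableitung von der Geschwindigkeit ergibt die Beschleunigung: a(t) = -20·t^3 + 48·t^2 - 24·t - 4. Wir haben die Beschleunigung a(t) = -20·t^3 + 48·t^2 - 24·t - 4. Durch Einsetzen von t = 2: a(2) = -20.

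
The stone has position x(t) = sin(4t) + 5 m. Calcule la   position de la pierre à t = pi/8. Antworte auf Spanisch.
De la ecuación de la posición x(t) = sin(4·t) + 5, sustituimos t = pi/8 para obtener x = 6.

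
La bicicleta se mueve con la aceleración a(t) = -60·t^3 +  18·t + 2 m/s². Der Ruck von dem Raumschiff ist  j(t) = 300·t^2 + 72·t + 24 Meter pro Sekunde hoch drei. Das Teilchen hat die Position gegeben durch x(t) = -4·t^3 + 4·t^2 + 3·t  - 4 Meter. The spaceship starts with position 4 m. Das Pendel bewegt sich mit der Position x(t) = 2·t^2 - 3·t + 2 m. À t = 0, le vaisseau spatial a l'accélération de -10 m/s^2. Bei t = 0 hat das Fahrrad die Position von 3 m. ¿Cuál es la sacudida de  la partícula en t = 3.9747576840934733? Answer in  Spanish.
Debemos derivar nuestra ecuación de la posición x(t) = -4·t^3 + 4·t^2 + 3·t - 4 3 veces. La derivada de la posición da la velocidad: v(t) = -12·t^2 + 8·t + 3. Derivando la velocidad, obtenemos la aceleración: a(t) = 8 - 24·t. Tomando d/dt de a(t), encontramos j(t) = -24. Usando j(t) = -24 y sustituyendo t = 3.9747576840934733, encontramos j = -24.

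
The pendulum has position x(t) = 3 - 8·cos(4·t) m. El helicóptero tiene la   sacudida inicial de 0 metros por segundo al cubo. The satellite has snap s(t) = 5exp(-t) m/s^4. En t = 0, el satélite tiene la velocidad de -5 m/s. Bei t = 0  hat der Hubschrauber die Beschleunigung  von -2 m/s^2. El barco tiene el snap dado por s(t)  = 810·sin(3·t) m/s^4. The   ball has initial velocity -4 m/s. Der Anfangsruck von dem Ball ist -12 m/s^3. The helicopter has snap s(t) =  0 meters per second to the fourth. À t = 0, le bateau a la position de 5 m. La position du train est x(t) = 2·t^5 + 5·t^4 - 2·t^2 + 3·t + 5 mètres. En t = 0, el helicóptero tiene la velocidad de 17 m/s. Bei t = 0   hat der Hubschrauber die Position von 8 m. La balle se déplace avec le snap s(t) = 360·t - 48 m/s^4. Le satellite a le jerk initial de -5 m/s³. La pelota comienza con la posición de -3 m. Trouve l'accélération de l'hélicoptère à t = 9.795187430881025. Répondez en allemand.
Wir müssen das Integral unserer Gleichung für den Snap s(t) = 0 2-mal finden. Mit ∫s(t)dt und Anwendung von j(0) = 0, finden wir j(t) = 0. Die Stammfunktion von dem Ruck ist die Beschleunigung. Mit a(0) = -2 erhalten wir a(t) = -2. Wir haben die Beschleunigung a(t) = -2. Durch Einsetzen von t = 9.795187430881025: a(9.795187430881025) = -2.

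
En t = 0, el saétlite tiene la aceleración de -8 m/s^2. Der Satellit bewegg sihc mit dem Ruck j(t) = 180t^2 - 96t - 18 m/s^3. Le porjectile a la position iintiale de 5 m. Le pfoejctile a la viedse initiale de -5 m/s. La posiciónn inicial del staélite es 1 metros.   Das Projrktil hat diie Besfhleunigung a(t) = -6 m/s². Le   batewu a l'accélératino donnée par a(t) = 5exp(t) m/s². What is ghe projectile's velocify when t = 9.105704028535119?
We need to integrate our acceleration equation a(t) = -6 1 time. Integrating acceleration and using the initial condition v(0) = -5, we get v(t) = -6·t - 5. We have velocity v(t) = -6·t - 5. Substituting t = 9.105704028535119: v(9.105704028535119) = -59.6342241712107.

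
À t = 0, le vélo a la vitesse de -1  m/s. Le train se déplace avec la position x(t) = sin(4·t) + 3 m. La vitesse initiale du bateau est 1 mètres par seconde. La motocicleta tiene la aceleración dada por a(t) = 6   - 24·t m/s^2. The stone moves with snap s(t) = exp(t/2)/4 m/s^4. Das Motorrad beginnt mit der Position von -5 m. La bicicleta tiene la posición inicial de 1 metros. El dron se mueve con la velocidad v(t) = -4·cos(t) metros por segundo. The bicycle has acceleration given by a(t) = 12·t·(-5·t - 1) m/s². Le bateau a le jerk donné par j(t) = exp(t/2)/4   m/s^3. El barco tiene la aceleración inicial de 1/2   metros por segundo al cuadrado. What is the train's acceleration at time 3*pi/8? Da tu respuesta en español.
Para resolver esto, necesitamos tomar 2 derivadas de nuestra ecuación de la posición x(t) = sin(4·t) + 3. Derivando la posición, obtenemos la velocidad: v(t) = 4·cos(4·t). Tomando d/dt de v(t), encontramos a(t) = -16·sin(4·t). De la ecuación de la aceleración a(t) = -16·sin(4·t), sustituimos t = 3*pi/8 para obtener a = 16.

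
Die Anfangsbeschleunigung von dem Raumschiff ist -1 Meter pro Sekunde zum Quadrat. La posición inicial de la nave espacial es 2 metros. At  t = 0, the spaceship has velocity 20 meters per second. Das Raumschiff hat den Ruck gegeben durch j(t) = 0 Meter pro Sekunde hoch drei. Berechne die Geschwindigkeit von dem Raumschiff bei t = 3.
Wir müssen unsere Gleichung für den Ruck j(t) = 0 2-mal integrieren. Das Integral von dem Ruck, mit a(0) = -1, ergibt die Beschleunigung: a(t) = -1. Die Stammfunktion von der Beschleunigung ist die Geschwindigkeit. Mit v(0) = 20 erhalten wir v(t) = 20 - t. Wir haben die Geschwindigkeit v(t) = 20 - t. Durch Einsetzen von t = 3: v(3) = 17.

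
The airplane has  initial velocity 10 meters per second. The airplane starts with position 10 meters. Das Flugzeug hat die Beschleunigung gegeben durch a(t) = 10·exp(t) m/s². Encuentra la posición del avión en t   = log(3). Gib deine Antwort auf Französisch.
En partant de l'accélération a(t) = 10·exp(t), nous prenons 2 primitives. En prenant ∫a(t)dt et en appliquant v(0) = 10, nous trouvons v(t) = 10·exp(t). En prenant ∫v(t)dt et en appliquant x(0) = 10, nous trouvons x(t) = 10·exp(t). En utilisant x(t) = 10·exp(t) et en substituant t = log(3), nous trouvons x = 30.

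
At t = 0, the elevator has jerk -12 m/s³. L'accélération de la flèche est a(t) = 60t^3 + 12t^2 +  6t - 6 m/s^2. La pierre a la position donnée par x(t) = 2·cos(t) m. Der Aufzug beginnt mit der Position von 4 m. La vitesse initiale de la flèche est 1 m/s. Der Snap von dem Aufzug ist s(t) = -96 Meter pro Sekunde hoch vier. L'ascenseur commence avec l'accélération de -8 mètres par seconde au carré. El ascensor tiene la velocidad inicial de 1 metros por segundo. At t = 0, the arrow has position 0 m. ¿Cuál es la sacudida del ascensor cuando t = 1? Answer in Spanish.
Necesitamos integrar nuestra ecuación del snap s(t) = -96 1 vez. La antiderivada del snap es la sacudida. Usando j(0) = -12, obtenemos j(t) = -96·t - 12. Tenemos la sacudida j(t) = -96·t - 12. Sustituyendo t = 1: j(1) = -108.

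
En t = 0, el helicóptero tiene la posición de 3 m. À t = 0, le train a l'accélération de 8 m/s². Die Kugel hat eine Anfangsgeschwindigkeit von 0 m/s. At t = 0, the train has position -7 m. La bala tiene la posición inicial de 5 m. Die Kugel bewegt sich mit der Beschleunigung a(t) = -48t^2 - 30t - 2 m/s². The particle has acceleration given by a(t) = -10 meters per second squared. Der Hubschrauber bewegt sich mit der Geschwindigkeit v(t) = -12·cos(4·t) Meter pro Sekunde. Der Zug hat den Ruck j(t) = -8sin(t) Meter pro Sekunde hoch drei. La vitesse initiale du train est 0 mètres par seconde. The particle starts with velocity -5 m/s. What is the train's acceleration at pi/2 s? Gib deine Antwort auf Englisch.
To find the answer, we compute 1 antiderivative of j(t) = -8·sin(t). Integrating jerk and using the initial condition a(0) = 8, we get a(t) = 8·cos(t). We have acceleration a(t) = 8·cos(t). Substituting t = pi/2: a(pi/2) = 0.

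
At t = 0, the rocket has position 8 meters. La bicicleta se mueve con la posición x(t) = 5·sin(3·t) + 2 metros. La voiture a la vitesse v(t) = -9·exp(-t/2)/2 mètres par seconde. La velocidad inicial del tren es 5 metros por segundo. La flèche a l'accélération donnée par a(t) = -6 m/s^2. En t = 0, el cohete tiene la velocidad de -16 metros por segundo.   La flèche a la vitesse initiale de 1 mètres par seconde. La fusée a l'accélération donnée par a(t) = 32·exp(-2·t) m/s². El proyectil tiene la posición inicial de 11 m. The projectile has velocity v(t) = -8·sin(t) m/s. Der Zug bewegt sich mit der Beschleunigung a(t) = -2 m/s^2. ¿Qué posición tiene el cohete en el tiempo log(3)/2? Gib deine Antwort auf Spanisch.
Debemos encontrar la integral de nuestra ecuación de la aceleración a(t) = 32·exp(-2·t) 2 veces. La integral de la aceleración es la velocidad. Usando v(0) = -16, obtenemos v(t) = -16·exp(-2·t). Tomando ∫v(t)dt y aplicando x(0) = 8, encontramos x(t) = 8·exp(-2·t). Tenemos la posición x(t) = 8·exp(-2·t). Sustituyendo t = log(3)/2: x(log(3)/2) = 8/3.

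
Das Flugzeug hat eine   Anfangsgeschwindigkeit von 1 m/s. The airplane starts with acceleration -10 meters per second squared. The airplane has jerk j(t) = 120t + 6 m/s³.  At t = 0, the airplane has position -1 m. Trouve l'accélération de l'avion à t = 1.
Nous devons trouver la primitive de notre équation du jerk j(t) = 120·t + 6 1 fois. L'intégrale du jerk, avec a(0) = -10, donne l'accélération: a(t) = 60·t^2 + 6·t - 10. De l'équation de l'accélération a(t) = 60·t^2 + 6·t - 10, nous substituons t = 1 pour obtenir a = 56.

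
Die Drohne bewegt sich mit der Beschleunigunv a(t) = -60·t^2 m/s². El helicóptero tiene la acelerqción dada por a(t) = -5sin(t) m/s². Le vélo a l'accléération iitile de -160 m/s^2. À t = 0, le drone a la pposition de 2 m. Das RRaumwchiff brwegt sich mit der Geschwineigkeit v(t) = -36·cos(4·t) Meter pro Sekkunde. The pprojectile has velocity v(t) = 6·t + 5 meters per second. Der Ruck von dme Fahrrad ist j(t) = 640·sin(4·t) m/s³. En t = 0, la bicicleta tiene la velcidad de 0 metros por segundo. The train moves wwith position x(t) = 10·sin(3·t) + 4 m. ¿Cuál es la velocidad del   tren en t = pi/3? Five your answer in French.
Pour résoudre ceci, nous devons prendre 1 dérivée de notre équation de la position x(t) = 10·sin(3·t) + 4. La dérivée de la position donne la vitesse: v(t) = 30·cos(3·t). De l'équation de la vitesse v(t) = 30·cos(3·t), nous substituons t = pi/3 pour obtenir v = -30.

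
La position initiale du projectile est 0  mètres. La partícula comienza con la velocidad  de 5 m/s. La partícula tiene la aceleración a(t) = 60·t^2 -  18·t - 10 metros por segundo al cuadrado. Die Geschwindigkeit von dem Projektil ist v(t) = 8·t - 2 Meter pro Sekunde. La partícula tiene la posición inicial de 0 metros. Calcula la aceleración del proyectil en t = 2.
Para resolver esto, necesitamos tomar 1 derivada de nuestra ecuación de la velocidad v(t) = 8·t - 2. Tomando d/dt de v(t), encontramos a(t) = 8. Usando a(t) = 8 y sustituyendo t = 2, encontramos a = 8.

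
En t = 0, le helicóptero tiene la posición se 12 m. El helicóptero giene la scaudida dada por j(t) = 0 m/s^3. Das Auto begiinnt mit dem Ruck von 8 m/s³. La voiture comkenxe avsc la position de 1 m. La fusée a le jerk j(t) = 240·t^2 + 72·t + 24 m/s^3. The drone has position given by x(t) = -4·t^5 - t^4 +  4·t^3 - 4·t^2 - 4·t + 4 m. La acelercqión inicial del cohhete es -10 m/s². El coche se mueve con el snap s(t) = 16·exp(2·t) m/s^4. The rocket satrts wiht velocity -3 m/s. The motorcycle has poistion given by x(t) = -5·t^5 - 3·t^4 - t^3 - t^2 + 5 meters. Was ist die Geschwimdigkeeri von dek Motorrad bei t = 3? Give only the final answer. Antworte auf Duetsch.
v(3) = -2382.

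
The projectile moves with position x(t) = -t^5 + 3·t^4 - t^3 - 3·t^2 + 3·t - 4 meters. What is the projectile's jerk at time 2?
We must differentiate our position equation x(t) = -t^5 + 3·t^4 - t^3 - 3·t^2 + 3·t - 4 3 times. The derivative of position gives velocity: v(t) = -5·t^4 + 12·t^3 - 3·t^2 - 6·t + 3. Differentiating velocity, we get acceleration: a(t) = -20·t^3 + 36·t^2 - 6·t - 6. Taking d/dt of a(t), we find j(t) = -60·t^2 + 72·t - 6. Using j(t) = -60·t^2 + 72·t - 6 and substituting t = 2, we find j = -102.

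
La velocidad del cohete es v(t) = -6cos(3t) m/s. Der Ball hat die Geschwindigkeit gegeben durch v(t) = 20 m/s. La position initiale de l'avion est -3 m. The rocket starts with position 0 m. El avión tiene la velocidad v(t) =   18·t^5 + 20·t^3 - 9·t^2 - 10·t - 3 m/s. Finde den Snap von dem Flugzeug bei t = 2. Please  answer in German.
Wir müssen unsere Gleichung für die Geschwindigkeit v(t) = 18·t^5 + 20·t^3 - 9·t^2 - 10·t - 3 3-mal ableiten. Durch Ableiten von der Geschwindigkeit erhalten wir die Beschleunigung: a(t) = 90·t^4 + 60·t^2 - 18·t - 10. Die Ableitung von der Beschleunigung ergibt den Ruck: j(t) = 360·t^3 + 120·t - 18. Mit d/dt von j(t) finden wir s(t) = 1080·t^2 + 120. Aus der Gleichung für den Snap s(t) = 1080·t^2 + 120, setzen wir t = 2 ein und erhalten s = 4440.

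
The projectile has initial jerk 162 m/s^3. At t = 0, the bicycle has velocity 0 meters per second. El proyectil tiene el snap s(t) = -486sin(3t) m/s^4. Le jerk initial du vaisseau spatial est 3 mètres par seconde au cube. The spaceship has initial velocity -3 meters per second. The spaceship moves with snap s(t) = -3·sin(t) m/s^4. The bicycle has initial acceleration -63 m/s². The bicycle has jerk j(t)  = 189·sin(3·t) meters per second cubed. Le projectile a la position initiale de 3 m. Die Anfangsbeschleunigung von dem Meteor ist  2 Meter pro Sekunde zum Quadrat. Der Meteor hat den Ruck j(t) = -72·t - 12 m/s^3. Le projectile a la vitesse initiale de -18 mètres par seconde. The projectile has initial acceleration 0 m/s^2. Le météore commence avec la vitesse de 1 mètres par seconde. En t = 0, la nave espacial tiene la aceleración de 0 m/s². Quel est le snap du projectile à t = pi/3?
En utilisant s(t) = -486·sin(3·t) et en substituant t = pi/3, nous trouvons s = 0.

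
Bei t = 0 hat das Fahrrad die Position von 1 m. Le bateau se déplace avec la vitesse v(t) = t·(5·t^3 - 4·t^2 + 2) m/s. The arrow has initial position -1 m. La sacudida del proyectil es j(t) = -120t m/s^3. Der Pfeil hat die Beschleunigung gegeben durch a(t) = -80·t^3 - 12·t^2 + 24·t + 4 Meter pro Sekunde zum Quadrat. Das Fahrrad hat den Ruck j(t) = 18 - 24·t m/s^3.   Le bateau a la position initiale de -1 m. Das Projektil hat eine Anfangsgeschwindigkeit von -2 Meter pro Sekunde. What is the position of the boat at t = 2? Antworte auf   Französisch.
Nous devons intégrer notre équation de la vitesse v(t) = t·(5·t^3 - 4·t^2 + 2) 1 fois. L'intégrale de la vitesse est la position. En utilisant x(0) = -1, nous obtenons x(t) = t^5 - t^4 + t^2 - 1. De l'équation de la position x(t) = t^5 - t^4 + t^2 - 1, nous substituons t = 2 pour obtenir x = 19.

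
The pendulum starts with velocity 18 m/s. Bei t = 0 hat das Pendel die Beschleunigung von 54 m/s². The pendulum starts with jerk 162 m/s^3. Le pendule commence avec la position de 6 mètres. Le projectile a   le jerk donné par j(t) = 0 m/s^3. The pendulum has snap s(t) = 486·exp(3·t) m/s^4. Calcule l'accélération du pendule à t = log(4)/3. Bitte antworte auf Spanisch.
Para resolver esto, necesitamos tomar 2 integrales de nuestra ecuación del snap s(t) = 486·exp(3·t). Tomando ∫s(t)dt y aplicando j(0) = 162, encontramos j(t) = 162·exp(3·t). Integrando la sacudida y usando la condición inicial a(0) = 54, obtenemos a(t) = 54·exp(3·t). Usando a(t) = 54·exp(3·t) y sustituyendo t = log(4)/3, encontramos a = 216.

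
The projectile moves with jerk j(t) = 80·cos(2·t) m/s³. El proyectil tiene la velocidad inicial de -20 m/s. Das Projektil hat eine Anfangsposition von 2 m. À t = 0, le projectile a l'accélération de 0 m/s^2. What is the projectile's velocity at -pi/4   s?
We must find the antiderivative of our jerk equation j(t) = 80·cos(2·t) 2 times. Integrating jerk and using the initial condition a(0) = 0, we get a(t) = 40·sin(2·t). The integral of acceleration is velocity. Using v(0) = -20, we get v(t) = -20·cos(2·t). From the given velocity equation v(t) = -20·cos(2·t), we substitute t = -pi/4 to get v = 0.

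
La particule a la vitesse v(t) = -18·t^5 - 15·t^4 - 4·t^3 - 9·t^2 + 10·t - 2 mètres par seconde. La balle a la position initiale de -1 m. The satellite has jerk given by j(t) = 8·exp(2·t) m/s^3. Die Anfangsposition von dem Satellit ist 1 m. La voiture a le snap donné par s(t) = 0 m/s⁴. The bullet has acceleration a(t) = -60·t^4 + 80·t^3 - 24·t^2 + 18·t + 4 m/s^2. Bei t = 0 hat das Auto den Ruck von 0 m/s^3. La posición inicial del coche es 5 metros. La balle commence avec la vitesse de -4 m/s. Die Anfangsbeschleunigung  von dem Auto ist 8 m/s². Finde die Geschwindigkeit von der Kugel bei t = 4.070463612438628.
Wir müssen das Integral unserer Gleichung für die Beschleunigung a(t) = -60·t^4 + 80·t^3 - 24·t^2 + 18·t + 4 1-mal finden. Mit ∫a(t)dt und Anwendung von v(0) = -4, finden wir v(t) = -12·t^5 + 20·t^4 - 8·t^3 + 9·t^2 + 4·t - 4. Aus der Gleichung für die Geschwindigkeit v(t) = -12·t^5 + 20·t^4 - 8·t^3 + 9·t^2 + 4·t - 4, setzen wir t = 4.070463612438628 ein und erhalten v = -8296.84926441003.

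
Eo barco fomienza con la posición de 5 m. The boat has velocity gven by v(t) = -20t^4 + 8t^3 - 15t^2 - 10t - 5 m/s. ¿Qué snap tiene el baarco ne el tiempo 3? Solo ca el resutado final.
En t = 3, s = -1392.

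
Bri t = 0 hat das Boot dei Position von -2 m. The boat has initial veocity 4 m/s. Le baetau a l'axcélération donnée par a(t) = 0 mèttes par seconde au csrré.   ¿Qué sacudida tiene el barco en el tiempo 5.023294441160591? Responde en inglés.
Starting from acceleration a(t) = 0, we take 1 derivative. Taking d/dt of a(t), we find j(t) = 0. From the given jerk equation j(t) = 0, we substitute t = 5.023294441160591 to get j = 0.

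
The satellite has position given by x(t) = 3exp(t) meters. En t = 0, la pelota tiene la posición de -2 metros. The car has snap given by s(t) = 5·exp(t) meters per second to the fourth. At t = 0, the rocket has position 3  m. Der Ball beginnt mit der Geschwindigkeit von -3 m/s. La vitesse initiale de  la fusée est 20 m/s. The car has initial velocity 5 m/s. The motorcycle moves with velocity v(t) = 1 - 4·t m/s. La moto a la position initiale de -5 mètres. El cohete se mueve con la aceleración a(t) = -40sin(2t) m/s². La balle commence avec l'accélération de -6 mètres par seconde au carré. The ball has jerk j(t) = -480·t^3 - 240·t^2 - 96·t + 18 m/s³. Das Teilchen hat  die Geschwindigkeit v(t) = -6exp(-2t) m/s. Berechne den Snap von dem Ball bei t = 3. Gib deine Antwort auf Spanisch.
Para resolver esto, necesitamos tomar 1 derivada de nuestra ecuación de la sacudida j(t) = -480·t^3 - 240·t^2 - 96·t + 18. Derivando la sacudida, obtenemos el snap: s(t) = -1440·t^2 - 480·t - 96. Usando s(t) = -1440·t^2 - 480·t - 96 y sustituyendo t = 3, encontramos s = -14496.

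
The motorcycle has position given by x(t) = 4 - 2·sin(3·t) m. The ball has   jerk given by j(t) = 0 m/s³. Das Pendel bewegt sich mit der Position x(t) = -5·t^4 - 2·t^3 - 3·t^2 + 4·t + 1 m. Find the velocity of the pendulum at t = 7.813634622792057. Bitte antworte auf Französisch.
Nous devons dériver notre équation de la position x(t) = -5·t^4 - 2·t^3 - 3·t^2 + 4·t + 1 1 fois. En prenant d/dt de x(t), nous trouvons v(t) = -20·t^3 - 6·t^2 - 6·t + 4. En utilisant v(t) = -20·t^3 - 6·t^2 - 6·t + 4 et en substituant t = 7.813634622792057, nous trouvons v = -9950.09800415748.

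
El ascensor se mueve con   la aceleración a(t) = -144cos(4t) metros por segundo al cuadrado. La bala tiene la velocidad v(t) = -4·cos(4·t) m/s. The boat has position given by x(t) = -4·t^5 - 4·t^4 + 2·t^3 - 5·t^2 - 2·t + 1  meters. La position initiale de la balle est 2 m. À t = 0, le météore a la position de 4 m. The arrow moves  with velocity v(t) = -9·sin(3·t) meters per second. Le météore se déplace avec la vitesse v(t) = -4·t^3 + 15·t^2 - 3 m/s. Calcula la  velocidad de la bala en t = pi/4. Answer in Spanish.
De la ecuación de la velocidad v(t) = -4·cos(4·t), sustituimos t = pi/4 para obtener v = 4.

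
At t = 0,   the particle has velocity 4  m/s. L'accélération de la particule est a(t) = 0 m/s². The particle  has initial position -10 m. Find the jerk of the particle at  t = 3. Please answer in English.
Starting from acceleration a(t) = 0, we take 1 derivative. Taking d/dt of a(t), we find j(t) = 0. We have jerk j(t) = 0. Substituting t = 3: j(3) = 0.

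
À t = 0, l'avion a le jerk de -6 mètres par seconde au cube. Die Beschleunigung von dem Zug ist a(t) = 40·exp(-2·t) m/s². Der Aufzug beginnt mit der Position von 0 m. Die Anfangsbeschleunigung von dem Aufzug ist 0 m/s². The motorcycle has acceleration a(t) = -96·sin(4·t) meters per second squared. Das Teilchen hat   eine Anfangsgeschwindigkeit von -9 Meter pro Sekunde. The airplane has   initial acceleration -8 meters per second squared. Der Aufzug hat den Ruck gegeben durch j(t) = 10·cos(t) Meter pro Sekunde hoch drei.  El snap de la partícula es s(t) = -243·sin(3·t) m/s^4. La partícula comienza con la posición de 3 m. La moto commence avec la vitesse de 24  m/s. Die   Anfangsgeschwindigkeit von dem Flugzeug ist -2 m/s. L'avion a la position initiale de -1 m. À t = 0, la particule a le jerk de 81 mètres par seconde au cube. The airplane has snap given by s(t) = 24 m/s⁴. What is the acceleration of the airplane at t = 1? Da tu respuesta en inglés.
To solve this, we need to take 2 antiderivatives of our snap equation s(t) = 24. Integrating snap and using the initial condition j(0) = -6, we get j(t) = 24·t - 6. The antiderivative of jerk is acceleration. Using a(0) = -8, we get a(t) = 12·t^2 - 6·t - 8. Using a(t) = 12·t^2 - 6·t - 8 and substituting t = 1, we find a = -2.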